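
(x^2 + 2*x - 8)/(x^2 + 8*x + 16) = (x - 2)/(x + 4)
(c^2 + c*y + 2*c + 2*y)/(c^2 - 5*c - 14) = (c + y)/(c - 7)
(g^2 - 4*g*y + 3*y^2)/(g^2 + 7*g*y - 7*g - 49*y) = (g^2 - 4*g*y + 3*y^2)/(g^2 + 7*g*y - 7*g - 49*y)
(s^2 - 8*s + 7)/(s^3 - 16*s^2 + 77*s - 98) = (s - 1)/(s^2 - 9*s + 14)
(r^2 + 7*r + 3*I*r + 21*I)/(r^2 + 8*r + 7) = (r + 3*I)/(r + 1)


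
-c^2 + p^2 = (-c + p)*(c + p)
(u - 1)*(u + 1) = u^2 - 1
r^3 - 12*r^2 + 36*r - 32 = (r - 8)*(r - 2)^2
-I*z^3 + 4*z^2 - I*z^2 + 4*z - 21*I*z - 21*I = (z - 3*I)*(z + 7*I)*(-I*z - I)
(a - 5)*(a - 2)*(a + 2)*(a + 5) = a^4 - 29*a^2 + 100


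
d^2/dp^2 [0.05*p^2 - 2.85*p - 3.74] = 0.100000000000000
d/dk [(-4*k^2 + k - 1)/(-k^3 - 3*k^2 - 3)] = (-4*k^4 + 2*k^3 + 18*k - 3)/(k^6 + 6*k^5 + 9*k^4 + 6*k^3 + 18*k^2 + 9)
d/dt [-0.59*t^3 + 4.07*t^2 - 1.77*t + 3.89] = -1.77*t^2 + 8.14*t - 1.77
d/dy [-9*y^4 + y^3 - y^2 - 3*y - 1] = -36*y^3 + 3*y^2 - 2*y - 3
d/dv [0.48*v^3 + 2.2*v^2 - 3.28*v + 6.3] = 1.44*v^2 + 4.4*v - 3.28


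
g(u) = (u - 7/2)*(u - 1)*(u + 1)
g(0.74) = 1.25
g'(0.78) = -4.63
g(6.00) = 87.50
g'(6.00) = 65.00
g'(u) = (u - 7/2)*(u - 1) + (u - 7/2)*(u + 1) + (u - 1)*(u + 1)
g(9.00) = 440.00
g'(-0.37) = 2.00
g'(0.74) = -4.54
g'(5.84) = 60.44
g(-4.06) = -117.06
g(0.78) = 1.07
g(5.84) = 77.47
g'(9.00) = 179.00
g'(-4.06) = 76.87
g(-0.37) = 3.34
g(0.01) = 3.49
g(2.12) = -4.82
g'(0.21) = -2.34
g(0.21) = 3.14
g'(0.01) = -1.07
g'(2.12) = -2.36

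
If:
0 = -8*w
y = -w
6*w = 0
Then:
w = 0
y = 0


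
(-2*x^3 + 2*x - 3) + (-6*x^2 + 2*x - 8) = -2*x^3 - 6*x^2 + 4*x - 11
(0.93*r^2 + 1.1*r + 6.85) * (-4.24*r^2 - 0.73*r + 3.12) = -3.9432*r^4 - 5.3429*r^3 - 26.9454*r^2 - 1.5685*r + 21.372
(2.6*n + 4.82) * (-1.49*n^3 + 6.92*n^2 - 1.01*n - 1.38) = -3.874*n^4 + 10.8102*n^3 + 30.7284*n^2 - 8.4562*n - 6.6516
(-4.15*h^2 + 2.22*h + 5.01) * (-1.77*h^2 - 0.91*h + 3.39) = 7.3455*h^4 - 0.1529*h^3 - 24.9564*h^2 + 2.9667*h + 16.9839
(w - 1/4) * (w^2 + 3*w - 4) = w^3 + 11*w^2/4 - 19*w/4 + 1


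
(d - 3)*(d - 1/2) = d^2 - 7*d/2 + 3/2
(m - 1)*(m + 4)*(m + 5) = m^3 + 8*m^2 + 11*m - 20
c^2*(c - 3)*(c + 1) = c^4 - 2*c^3 - 3*c^2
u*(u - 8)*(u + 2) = u^3 - 6*u^2 - 16*u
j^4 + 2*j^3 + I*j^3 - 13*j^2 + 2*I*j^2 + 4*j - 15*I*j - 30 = (j - 3)*(j + 5)*(j - I)*(j + 2*I)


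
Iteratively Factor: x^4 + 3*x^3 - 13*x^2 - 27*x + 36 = (x + 3)*(x^3 - 13*x + 12) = (x - 1)*(x + 3)*(x^2 + x - 12) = (x - 3)*(x - 1)*(x + 3)*(x + 4)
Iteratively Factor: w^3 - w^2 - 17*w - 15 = (w + 3)*(w^2 - 4*w - 5) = (w + 1)*(w + 3)*(w - 5)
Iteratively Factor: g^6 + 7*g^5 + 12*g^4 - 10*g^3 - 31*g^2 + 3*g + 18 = (g + 3)*(g^5 + 4*g^4 - 10*g^2 - g + 6) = (g - 1)*(g + 3)*(g^4 + 5*g^3 + 5*g^2 - 5*g - 6) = (g - 1)^2*(g + 3)*(g^3 + 6*g^2 + 11*g + 6) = (g - 1)^2*(g + 2)*(g + 3)*(g^2 + 4*g + 3) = (g - 1)^2*(g + 1)*(g + 2)*(g + 3)*(g + 3)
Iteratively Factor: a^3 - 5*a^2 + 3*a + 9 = (a - 3)*(a^2 - 2*a - 3) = (a - 3)*(a + 1)*(a - 3)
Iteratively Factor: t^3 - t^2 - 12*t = (t - 4)*(t^2 + 3*t) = t*(t - 4)*(t + 3)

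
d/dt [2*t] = 2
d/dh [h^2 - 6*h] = 2*h - 6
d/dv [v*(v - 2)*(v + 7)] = 3*v^2 + 10*v - 14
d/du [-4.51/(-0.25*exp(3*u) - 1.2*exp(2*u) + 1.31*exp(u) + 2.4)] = (-3.3825*exp(2*u) - 10.824*exp(u) + 5.9081)*exp(u)/(0.25*exp(3*u) + 1.2*exp(2*u) - 1.31*exp(u) - 2.4)^2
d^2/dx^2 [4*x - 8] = 0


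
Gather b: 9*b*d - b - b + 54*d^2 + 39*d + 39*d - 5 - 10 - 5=b*(9*d - 2) + 54*d^2 + 78*d - 20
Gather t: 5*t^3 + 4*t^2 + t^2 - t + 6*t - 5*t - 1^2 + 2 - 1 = 5*t^3 + 5*t^2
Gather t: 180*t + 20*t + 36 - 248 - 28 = 200*t - 240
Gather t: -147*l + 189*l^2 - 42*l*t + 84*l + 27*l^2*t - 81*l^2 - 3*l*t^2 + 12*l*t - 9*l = 108*l^2 - 3*l*t^2 - 72*l + t*(27*l^2 - 30*l)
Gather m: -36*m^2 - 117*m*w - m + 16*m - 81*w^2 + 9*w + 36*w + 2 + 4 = -36*m^2 + m*(15 - 117*w) - 81*w^2 + 45*w + 6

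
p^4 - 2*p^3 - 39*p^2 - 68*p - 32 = (p - 8)*(p + 1)^2*(p + 4)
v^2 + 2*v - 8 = (v - 2)*(v + 4)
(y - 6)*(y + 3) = y^2 - 3*y - 18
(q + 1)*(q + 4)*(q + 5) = q^3 + 10*q^2 + 29*q + 20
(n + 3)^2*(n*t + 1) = n^3*t + 6*n^2*t + n^2 + 9*n*t + 6*n + 9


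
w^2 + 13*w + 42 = (w + 6)*(w + 7)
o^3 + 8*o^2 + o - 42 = (o - 2)*(o + 3)*(o + 7)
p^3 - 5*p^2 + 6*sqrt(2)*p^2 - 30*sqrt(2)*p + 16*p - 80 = (p - 5)*(p + 2*sqrt(2))*(p + 4*sqrt(2))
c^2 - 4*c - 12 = (c - 6)*(c + 2)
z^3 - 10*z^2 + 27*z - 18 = (z - 6)*(z - 3)*(z - 1)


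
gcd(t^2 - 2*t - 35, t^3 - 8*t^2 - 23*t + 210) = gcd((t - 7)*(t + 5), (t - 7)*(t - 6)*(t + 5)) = t^2 - 2*t - 35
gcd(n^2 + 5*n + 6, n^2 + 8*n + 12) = n + 2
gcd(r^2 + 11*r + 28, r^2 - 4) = 1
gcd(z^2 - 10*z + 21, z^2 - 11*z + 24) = z - 3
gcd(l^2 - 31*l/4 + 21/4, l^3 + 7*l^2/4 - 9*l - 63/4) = 1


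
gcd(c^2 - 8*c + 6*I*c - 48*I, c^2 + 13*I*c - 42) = c + 6*I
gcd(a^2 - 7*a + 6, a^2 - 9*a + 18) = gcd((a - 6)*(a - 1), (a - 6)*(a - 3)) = a - 6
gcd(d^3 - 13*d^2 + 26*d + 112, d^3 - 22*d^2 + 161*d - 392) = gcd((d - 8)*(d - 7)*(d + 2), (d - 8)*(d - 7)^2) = d^2 - 15*d + 56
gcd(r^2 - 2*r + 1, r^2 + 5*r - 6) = r - 1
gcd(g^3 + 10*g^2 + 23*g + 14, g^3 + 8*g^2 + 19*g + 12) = g + 1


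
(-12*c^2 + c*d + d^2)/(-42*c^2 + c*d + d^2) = (-12*c^2 + c*d + d^2)/(-42*c^2 + c*d + d^2)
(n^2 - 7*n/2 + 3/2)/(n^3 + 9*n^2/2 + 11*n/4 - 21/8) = 4*(n - 3)/(4*n^2 + 20*n + 21)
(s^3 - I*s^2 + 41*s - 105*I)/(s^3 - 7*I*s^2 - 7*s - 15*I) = (s + 7*I)/(s + I)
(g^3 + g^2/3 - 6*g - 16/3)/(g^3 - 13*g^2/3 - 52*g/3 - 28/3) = (3*g^2 - 5*g - 8)/(3*g^2 - 19*g - 14)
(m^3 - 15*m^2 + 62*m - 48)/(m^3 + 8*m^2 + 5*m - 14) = (m^2 - 14*m + 48)/(m^2 + 9*m + 14)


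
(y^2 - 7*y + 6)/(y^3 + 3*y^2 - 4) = (y - 6)/(y^2 + 4*y + 4)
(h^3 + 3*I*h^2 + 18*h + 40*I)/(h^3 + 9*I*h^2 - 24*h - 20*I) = (h - 4*I)/(h + 2*I)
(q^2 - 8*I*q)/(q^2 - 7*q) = (q - 8*I)/(q - 7)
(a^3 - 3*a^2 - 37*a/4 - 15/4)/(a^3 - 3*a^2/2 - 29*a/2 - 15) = (a + 1/2)/(a + 2)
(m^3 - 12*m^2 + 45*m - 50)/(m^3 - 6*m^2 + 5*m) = (m^2 - 7*m + 10)/(m*(m - 1))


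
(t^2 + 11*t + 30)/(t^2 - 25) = (t + 6)/(t - 5)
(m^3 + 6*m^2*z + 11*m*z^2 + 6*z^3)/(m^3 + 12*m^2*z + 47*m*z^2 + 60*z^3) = (m^2 + 3*m*z + 2*z^2)/(m^2 + 9*m*z + 20*z^2)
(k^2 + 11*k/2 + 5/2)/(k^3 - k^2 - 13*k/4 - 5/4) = 2*(k + 5)/(2*k^2 - 3*k - 5)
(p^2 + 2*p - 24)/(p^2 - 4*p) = (p + 6)/p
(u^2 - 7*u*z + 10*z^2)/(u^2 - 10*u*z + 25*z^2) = (-u + 2*z)/(-u + 5*z)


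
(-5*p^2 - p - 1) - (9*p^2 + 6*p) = -14*p^2 - 7*p - 1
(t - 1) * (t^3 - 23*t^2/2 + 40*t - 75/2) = t^4 - 25*t^3/2 + 103*t^2/2 - 155*t/2 + 75/2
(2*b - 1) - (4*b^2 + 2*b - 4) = 3 - 4*b^2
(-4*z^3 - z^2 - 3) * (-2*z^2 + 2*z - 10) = 8*z^5 - 6*z^4 + 38*z^3 + 16*z^2 - 6*z + 30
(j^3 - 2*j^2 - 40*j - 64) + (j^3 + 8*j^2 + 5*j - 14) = 2*j^3 + 6*j^2 - 35*j - 78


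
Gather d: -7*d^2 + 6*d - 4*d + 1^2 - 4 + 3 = -7*d^2 + 2*d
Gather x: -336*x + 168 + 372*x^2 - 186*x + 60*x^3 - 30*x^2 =60*x^3 + 342*x^2 - 522*x + 168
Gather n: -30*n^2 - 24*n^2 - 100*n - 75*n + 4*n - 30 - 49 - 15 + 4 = -54*n^2 - 171*n - 90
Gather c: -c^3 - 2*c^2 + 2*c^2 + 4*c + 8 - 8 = -c^3 + 4*c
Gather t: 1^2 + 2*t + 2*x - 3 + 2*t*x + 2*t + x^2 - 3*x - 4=t*(2*x + 4) + x^2 - x - 6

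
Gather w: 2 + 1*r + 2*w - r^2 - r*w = -r^2 + r + w*(2 - r) + 2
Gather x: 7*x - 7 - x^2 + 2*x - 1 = -x^2 + 9*x - 8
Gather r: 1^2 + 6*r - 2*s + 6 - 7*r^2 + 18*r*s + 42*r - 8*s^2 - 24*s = -7*r^2 + r*(18*s + 48) - 8*s^2 - 26*s + 7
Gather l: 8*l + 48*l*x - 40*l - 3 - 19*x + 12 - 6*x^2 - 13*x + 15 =l*(48*x - 32) - 6*x^2 - 32*x + 24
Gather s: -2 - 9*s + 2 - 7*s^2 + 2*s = -7*s^2 - 7*s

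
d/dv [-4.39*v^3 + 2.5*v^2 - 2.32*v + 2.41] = -13.17*v^2 + 5.0*v - 2.32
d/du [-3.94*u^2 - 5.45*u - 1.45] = -7.88*u - 5.45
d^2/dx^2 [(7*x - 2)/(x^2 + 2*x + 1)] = 2*(7*x - 20)/(x^4 + 4*x^3 + 6*x^2 + 4*x + 1)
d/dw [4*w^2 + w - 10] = 8*w + 1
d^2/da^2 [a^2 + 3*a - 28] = 2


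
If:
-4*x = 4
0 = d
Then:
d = 0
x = -1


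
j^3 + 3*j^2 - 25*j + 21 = (j - 3)*(j - 1)*(j + 7)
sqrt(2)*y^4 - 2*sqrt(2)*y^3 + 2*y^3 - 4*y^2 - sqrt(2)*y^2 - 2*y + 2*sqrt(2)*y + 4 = (y - 2)*(y - 1)*(y + sqrt(2))*(sqrt(2)*y + sqrt(2))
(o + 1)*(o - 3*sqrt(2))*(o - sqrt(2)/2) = o^3 - 7*sqrt(2)*o^2/2 + o^2 - 7*sqrt(2)*o/2 + 3*o + 3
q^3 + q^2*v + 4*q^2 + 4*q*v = q*(q + 4)*(q + v)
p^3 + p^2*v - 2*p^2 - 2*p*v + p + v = (p - 1)^2*(p + v)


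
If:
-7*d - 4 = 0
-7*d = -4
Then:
No Solution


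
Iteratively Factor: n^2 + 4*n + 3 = (n + 3)*(n + 1)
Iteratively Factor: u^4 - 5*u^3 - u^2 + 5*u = (u - 1)*(u^3 - 4*u^2 - 5*u) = (u - 1)*(u + 1)*(u^2 - 5*u) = u*(u - 1)*(u + 1)*(u - 5)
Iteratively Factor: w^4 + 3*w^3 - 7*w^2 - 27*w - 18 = (w + 2)*(w^3 + w^2 - 9*w - 9) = (w + 1)*(w + 2)*(w^2 - 9) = (w - 3)*(w + 1)*(w + 2)*(w + 3)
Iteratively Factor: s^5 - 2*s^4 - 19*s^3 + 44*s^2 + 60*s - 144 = (s - 2)*(s^4 - 19*s^2 + 6*s + 72) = (s - 2)*(s + 4)*(s^3 - 4*s^2 - 3*s + 18) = (s - 3)*(s - 2)*(s + 4)*(s^2 - s - 6) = (s - 3)*(s - 2)*(s + 2)*(s + 4)*(s - 3)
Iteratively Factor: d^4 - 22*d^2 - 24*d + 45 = (d + 3)*(d^3 - 3*d^2 - 13*d + 15) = (d - 5)*(d + 3)*(d^2 + 2*d - 3) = (d - 5)*(d - 1)*(d + 3)*(d + 3)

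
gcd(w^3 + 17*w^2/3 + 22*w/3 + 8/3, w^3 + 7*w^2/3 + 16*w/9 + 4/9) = w^2 + 5*w/3 + 2/3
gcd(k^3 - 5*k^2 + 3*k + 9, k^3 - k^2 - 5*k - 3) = k^2 - 2*k - 3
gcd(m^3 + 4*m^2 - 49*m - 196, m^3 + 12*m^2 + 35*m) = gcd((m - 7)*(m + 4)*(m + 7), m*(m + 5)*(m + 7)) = m + 7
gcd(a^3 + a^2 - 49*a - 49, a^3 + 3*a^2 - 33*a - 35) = a^2 + 8*a + 7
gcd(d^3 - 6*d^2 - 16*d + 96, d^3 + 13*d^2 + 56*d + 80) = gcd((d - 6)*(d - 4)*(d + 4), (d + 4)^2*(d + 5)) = d + 4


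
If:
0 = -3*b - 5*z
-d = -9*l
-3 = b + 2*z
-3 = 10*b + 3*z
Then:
No Solution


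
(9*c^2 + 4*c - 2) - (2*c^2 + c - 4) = 7*c^2 + 3*c + 2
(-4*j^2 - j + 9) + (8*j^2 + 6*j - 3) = 4*j^2 + 5*j + 6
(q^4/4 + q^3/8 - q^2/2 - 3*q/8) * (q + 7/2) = q^5/4 + q^4 - q^3/16 - 17*q^2/8 - 21*q/16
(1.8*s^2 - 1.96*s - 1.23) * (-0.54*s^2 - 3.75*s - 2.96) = -0.972*s^4 - 5.6916*s^3 + 2.6862*s^2 + 10.4141*s + 3.6408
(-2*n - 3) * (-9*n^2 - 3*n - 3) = 18*n^3 + 33*n^2 + 15*n + 9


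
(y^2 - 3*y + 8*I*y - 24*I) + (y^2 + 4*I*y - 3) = 2*y^2 - 3*y + 12*I*y - 3 - 24*I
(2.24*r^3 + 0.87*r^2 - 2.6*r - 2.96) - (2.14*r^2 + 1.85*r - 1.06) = 2.24*r^3 - 1.27*r^2 - 4.45*r - 1.9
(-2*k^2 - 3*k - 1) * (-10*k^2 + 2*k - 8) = 20*k^4 + 26*k^3 + 20*k^2 + 22*k + 8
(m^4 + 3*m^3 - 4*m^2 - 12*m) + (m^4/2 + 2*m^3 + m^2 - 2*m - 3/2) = 3*m^4/2 + 5*m^3 - 3*m^2 - 14*m - 3/2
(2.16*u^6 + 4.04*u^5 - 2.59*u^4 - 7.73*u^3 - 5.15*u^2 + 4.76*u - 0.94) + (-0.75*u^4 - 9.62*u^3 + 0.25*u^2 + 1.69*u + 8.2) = 2.16*u^6 + 4.04*u^5 - 3.34*u^4 - 17.35*u^3 - 4.9*u^2 + 6.45*u + 7.26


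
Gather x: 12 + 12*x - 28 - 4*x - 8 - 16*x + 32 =8 - 8*x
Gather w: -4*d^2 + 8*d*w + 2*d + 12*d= -4*d^2 + 8*d*w + 14*d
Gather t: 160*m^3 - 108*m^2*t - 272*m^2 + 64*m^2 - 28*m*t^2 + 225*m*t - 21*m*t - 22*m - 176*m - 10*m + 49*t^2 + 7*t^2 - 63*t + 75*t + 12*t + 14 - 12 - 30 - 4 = 160*m^3 - 208*m^2 - 208*m + t^2*(56 - 28*m) + t*(-108*m^2 + 204*m + 24) - 32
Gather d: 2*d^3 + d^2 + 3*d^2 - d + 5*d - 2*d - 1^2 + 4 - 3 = 2*d^3 + 4*d^2 + 2*d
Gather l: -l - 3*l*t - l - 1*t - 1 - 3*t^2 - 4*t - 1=l*(-3*t - 2) - 3*t^2 - 5*t - 2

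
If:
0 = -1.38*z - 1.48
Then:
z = -1.07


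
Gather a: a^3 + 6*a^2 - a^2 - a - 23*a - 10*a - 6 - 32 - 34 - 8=a^3 + 5*a^2 - 34*a - 80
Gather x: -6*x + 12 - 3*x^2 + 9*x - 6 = -3*x^2 + 3*x + 6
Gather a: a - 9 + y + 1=a + y - 8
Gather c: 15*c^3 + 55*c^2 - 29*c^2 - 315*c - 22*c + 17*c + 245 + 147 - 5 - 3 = 15*c^3 + 26*c^2 - 320*c + 384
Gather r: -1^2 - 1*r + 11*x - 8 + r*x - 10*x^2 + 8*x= r*(x - 1) - 10*x^2 + 19*x - 9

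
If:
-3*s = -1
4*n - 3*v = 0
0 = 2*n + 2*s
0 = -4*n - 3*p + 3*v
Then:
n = -1/3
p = 0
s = 1/3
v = -4/9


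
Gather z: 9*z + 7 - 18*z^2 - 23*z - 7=-18*z^2 - 14*z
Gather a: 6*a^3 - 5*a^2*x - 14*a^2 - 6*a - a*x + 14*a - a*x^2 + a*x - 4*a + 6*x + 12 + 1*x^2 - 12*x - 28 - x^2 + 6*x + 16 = 6*a^3 + a^2*(-5*x - 14) + a*(4 - x^2)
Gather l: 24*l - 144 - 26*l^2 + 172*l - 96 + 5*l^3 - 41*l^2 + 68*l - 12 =5*l^3 - 67*l^2 + 264*l - 252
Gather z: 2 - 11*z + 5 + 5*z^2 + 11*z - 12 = 5*z^2 - 5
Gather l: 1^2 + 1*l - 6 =l - 5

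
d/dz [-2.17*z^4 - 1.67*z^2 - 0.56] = z*(-8.68*z^2 - 3.34)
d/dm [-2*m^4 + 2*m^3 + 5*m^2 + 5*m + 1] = -8*m^3 + 6*m^2 + 10*m + 5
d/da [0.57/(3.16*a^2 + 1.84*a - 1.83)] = (-3.6024*a - 1.0488)/(3.16*a^2 + 1.84*a - 1.83)^2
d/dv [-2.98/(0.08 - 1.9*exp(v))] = -5.662*exp(v)/(1.9*exp(v) - 0.08)^2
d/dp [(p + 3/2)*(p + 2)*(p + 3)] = 3*p^2 + 13*p + 27/2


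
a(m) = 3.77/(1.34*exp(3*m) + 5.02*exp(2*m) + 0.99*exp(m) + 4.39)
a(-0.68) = 0.59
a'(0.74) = -0.19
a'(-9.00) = 0.00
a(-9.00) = 0.86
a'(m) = 3.77*(-4.02*exp(3*m) - 10.04*exp(2*m) - 0.99*exp(m))/(1.34*exp(3*m) + 5.02*exp(2*m) + 0.99*exp(m) + 4.39)^2 = (-15.1554*exp(2*m) - 37.8508*exp(m) - 3.7323)*exp(m)/(1.34*exp(3*m) + 5.02*exp(2*m) + 0.99*exp(m) + 4.39)^2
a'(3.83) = -0.00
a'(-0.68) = -0.34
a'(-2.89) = -0.02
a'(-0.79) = -0.30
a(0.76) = 0.09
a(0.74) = 0.09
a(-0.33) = 0.46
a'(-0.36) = -0.41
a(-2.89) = 0.85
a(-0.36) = 0.47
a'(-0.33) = -0.42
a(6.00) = 0.00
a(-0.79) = 0.63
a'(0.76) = -0.18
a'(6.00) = 0.00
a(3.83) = 0.00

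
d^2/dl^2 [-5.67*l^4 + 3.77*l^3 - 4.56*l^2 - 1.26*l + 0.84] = -68.04*l^2 + 22.62*l - 9.12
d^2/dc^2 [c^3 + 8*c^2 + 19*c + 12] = 6*c + 16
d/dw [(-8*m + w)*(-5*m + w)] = -13*m + 2*w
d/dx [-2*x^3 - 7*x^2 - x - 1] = -6*x^2 - 14*x - 1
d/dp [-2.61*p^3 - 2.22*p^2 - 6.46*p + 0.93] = -7.83*p^2 - 4.44*p - 6.46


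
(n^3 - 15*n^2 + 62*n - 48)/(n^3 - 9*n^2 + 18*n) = (n^2 - 9*n + 8)/(n*(n - 3))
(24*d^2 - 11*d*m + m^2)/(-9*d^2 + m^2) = (-8*d + m)/(3*d + m)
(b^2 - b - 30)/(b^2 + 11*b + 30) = (b - 6)/(b + 6)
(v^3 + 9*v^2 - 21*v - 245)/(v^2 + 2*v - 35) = v + 7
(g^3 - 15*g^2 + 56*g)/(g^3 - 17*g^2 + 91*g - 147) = g*(g - 8)/(g^2 - 10*g + 21)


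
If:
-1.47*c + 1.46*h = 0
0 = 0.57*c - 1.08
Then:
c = 1.89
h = 1.91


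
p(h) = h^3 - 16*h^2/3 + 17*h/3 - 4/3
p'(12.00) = 309.67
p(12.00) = 1026.67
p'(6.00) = 49.67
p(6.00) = 56.67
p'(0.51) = 1.01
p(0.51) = 0.30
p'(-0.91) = 17.86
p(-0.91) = -11.66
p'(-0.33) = 9.51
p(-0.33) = -3.82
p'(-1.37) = 25.91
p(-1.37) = -21.68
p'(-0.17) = 7.57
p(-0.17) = -2.46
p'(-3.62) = 83.59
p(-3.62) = -139.17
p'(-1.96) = 38.10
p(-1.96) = -40.46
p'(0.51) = 1.01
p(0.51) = 0.30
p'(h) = 3*h^2 - 32*h/3 + 17/3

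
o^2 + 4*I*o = o*(o + 4*I)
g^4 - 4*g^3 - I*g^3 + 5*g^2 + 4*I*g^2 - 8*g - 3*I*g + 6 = (g - 3)*(g - 1)*(g - 2*I)*(g + I)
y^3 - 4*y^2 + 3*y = y*(y - 3)*(y - 1)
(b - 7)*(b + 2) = b^2 - 5*b - 14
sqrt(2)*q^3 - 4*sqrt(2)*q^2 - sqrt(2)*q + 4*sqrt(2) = (q - 4)*(q - 1)*(sqrt(2)*q + sqrt(2))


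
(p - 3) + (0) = p - 3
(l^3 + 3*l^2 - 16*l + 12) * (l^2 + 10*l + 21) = l^5 + 13*l^4 + 35*l^3 - 85*l^2 - 216*l + 252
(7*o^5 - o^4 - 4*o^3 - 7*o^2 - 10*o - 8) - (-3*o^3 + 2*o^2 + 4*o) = 7*o^5 - o^4 - o^3 - 9*o^2 - 14*o - 8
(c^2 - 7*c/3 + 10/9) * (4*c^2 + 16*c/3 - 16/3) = 4*c^4 - 4*c^3 - 40*c^2/3 + 496*c/27 - 160/27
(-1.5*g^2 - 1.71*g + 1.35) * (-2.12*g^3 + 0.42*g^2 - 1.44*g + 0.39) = 3.18*g^5 + 2.9952*g^4 - 1.4202*g^3 + 2.4444*g^2 - 2.6109*g + 0.5265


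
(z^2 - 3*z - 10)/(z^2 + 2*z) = (z - 5)/z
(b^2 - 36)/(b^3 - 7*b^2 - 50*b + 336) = (b + 6)/(b^2 - b - 56)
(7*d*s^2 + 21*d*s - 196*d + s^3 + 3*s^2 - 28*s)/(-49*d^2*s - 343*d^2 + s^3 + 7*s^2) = (s - 4)/(-7*d + s)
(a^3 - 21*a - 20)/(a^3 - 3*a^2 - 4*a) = (a^2 - a - 20)/(a*(a - 4))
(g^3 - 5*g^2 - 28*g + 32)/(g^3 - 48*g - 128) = (g - 1)/(g + 4)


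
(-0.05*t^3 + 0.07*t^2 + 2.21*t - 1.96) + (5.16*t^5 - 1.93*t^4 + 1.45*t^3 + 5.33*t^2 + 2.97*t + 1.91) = 5.16*t^5 - 1.93*t^4 + 1.4*t^3 + 5.4*t^2 + 5.18*t - 0.05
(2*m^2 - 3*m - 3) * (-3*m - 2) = -6*m^3 + 5*m^2 + 15*m + 6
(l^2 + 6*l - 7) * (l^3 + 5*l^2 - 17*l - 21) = l^5 + 11*l^4 + 6*l^3 - 158*l^2 - 7*l + 147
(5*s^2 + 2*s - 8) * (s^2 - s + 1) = 5*s^4 - 3*s^3 - 5*s^2 + 10*s - 8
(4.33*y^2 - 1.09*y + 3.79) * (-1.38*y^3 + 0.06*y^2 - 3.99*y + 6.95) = -5.9754*y^5 + 1.764*y^4 - 22.5723*y^3 + 34.67*y^2 - 22.6976*y + 26.3405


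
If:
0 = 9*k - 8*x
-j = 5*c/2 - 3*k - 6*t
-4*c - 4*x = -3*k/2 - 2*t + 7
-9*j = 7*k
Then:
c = -1840*x/1539 - 42/19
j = -56*x/81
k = 8*x/9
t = -1628*x/1539 - 35/38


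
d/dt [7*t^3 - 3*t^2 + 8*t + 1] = 21*t^2 - 6*t + 8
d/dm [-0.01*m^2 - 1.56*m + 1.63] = -0.02*m - 1.56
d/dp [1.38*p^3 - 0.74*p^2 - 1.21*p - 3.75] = 4.14*p^2 - 1.48*p - 1.21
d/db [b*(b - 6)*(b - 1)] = 3*b^2 - 14*b + 6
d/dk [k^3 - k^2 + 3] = k*(3*k - 2)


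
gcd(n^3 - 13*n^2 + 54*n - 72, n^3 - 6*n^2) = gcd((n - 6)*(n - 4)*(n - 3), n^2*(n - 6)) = n - 6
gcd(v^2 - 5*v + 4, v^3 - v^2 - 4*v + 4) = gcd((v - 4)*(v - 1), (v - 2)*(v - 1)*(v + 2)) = v - 1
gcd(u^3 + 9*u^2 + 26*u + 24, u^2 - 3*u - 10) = u + 2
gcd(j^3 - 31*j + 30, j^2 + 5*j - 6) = j^2 + 5*j - 6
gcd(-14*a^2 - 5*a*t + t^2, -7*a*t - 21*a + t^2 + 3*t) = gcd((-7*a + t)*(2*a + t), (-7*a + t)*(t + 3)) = -7*a + t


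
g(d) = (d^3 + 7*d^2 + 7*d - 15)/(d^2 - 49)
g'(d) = -2*d*(d^3 + 7*d^2 + 7*d - 15)/(d^2 - 49)^2 + (3*d^2 + 14*d + 7)/(d^2 - 49)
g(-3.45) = -0.08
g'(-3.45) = 0.17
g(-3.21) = -0.04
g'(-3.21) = 0.19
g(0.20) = 0.27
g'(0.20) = -0.20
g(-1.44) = 0.29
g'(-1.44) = 0.13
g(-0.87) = 0.34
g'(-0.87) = 0.05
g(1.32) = -0.18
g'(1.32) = -0.66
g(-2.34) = 0.13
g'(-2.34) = 0.20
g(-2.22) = 0.16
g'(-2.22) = 0.19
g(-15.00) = -10.91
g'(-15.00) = 0.82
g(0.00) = 0.31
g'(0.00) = -0.14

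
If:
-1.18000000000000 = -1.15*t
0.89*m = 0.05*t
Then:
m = 0.06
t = 1.03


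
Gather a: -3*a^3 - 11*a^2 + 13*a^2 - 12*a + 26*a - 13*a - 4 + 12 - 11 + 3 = -3*a^3 + 2*a^2 + a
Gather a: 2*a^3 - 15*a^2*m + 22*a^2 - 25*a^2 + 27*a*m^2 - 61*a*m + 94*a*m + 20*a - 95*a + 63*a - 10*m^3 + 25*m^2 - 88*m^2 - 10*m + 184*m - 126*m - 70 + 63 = 2*a^3 + a^2*(-15*m - 3) + a*(27*m^2 + 33*m - 12) - 10*m^3 - 63*m^2 + 48*m - 7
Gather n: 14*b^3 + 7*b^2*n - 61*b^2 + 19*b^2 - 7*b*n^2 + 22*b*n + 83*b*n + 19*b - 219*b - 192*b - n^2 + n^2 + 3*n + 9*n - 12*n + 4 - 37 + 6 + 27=14*b^3 - 42*b^2 - 7*b*n^2 - 392*b + n*(7*b^2 + 105*b)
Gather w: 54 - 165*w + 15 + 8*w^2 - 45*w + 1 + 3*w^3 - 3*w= 3*w^3 + 8*w^2 - 213*w + 70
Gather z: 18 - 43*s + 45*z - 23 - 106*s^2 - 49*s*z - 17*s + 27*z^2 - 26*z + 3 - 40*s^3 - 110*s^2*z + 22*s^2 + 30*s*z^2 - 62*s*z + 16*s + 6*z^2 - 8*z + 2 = -40*s^3 - 84*s^2 - 44*s + z^2*(30*s + 33) + z*(-110*s^2 - 111*s + 11)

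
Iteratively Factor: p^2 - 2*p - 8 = (p + 2)*(p - 4)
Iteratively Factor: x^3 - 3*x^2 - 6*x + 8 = (x - 4)*(x^2 + x - 2) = (x - 4)*(x + 2)*(x - 1)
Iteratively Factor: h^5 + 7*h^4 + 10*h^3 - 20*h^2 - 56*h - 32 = (h + 1)*(h^4 + 6*h^3 + 4*h^2 - 24*h - 32) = (h + 1)*(h + 2)*(h^3 + 4*h^2 - 4*h - 16) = (h + 1)*(h + 2)*(h + 4)*(h^2 - 4) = (h + 1)*(h + 2)^2*(h + 4)*(h - 2)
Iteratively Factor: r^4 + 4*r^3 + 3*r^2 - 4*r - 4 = (r + 2)*(r^3 + 2*r^2 - r - 2) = (r - 1)*(r + 2)*(r^2 + 3*r + 2) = (r - 1)*(r + 1)*(r + 2)*(r + 2)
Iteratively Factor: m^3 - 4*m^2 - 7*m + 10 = (m + 2)*(m^2 - 6*m + 5) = (m - 1)*(m + 2)*(m - 5)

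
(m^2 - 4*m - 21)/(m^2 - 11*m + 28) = (m + 3)/(m - 4)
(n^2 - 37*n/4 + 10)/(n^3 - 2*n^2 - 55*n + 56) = (n - 5/4)/(n^2 + 6*n - 7)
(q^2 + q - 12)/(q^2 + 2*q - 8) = (q - 3)/(q - 2)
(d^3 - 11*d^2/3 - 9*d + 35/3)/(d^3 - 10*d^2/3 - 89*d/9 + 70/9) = 3*(d - 1)/(3*d - 2)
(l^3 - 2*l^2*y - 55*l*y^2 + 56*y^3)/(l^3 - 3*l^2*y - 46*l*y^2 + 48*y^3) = (l + 7*y)/(l + 6*y)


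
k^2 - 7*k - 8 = (k - 8)*(k + 1)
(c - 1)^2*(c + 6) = c^3 + 4*c^2 - 11*c + 6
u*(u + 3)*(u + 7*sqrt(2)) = u^3 + 3*u^2 + 7*sqrt(2)*u^2 + 21*sqrt(2)*u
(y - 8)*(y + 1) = y^2 - 7*y - 8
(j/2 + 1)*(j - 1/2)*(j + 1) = j^3/2 + 5*j^2/4 + j/4 - 1/2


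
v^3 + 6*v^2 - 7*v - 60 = (v - 3)*(v + 4)*(v + 5)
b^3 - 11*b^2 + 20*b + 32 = (b - 8)*(b - 4)*(b + 1)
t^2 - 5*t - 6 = (t - 6)*(t + 1)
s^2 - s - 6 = (s - 3)*(s + 2)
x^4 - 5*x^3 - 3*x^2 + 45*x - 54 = (x - 3)^2*(x - 2)*(x + 3)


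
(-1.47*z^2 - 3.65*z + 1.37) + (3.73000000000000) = -1.47*z^2 - 3.65*z + 5.1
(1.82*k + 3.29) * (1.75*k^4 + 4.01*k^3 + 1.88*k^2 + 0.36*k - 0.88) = 3.185*k^5 + 13.0557*k^4 + 16.6145*k^3 + 6.8404*k^2 - 0.4172*k - 2.8952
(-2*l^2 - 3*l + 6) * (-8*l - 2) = 16*l^3 + 28*l^2 - 42*l - 12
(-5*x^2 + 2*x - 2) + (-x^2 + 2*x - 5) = -6*x^2 + 4*x - 7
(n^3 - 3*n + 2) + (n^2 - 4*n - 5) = n^3 + n^2 - 7*n - 3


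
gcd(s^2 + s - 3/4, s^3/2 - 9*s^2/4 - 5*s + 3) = s - 1/2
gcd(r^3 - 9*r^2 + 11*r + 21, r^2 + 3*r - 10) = 1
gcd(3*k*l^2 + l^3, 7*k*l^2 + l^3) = l^2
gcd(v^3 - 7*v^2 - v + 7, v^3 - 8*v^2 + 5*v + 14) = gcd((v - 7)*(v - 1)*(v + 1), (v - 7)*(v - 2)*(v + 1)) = v^2 - 6*v - 7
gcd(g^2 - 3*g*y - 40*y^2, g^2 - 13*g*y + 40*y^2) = -g + 8*y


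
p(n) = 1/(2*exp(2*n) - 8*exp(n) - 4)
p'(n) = (-4*exp(2*n) + 8*exp(n))/(2*exp(2*n) - 8*exp(n) - 4)^2 = (2 - exp(n))*exp(n)/(-exp(2*n) + 4*exp(n) + 2)^2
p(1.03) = -0.09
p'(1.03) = -0.08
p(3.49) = 0.00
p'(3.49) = -0.00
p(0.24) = -0.09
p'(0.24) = 0.03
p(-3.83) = -0.24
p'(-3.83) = 0.01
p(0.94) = -0.09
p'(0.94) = -0.04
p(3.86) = 0.00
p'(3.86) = -0.00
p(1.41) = -0.31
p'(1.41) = -3.32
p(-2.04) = -0.20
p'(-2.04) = 0.04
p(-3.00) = -0.23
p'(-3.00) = 0.02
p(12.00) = 0.00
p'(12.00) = 0.00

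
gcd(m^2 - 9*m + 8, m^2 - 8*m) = m - 8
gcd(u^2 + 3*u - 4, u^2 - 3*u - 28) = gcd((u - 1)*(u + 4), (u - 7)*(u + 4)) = u + 4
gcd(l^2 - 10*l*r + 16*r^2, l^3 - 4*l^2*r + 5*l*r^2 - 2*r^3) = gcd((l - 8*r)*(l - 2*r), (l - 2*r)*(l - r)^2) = -l + 2*r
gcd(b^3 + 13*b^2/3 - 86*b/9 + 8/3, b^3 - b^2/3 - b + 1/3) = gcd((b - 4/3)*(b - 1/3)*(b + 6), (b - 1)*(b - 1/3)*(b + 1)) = b - 1/3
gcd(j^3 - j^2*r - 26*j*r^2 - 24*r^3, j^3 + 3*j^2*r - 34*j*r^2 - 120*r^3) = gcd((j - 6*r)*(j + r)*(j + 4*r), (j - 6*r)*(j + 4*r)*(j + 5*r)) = -j^2 + 2*j*r + 24*r^2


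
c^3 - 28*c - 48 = (c - 6)*(c + 2)*(c + 4)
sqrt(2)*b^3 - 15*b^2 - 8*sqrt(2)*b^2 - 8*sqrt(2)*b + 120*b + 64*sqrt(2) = (b - 8)*(b - 8*sqrt(2))*(sqrt(2)*b + 1)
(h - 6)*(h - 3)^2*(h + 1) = h^4 - 11*h^3 + 33*h^2 - 9*h - 54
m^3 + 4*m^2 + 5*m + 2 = (m + 1)^2*(m + 2)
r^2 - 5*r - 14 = (r - 7)*(r + 2)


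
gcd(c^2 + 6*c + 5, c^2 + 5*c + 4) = c + 1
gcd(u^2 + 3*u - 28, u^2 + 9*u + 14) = u + 7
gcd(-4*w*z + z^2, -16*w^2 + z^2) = -4*w + z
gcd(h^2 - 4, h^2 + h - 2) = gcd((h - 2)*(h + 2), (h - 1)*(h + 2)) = h + 2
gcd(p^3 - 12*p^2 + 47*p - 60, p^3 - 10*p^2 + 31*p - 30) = p^2 - 8*p + 15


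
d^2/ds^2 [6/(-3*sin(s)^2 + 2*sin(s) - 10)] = 12*(18*sin(s)^4 - 9*sin(s)^3 - 85*sin(s)^2 + 28*sin(s) + 26)/(3*sin(s)^2 - 2*sin(s) + 10)^3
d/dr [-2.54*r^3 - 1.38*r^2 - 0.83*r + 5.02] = -7.62*r^2 - 2.76*r - 0.83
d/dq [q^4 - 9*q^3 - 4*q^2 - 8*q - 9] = 4*q^3 - 27*q^2 - 8*q - 8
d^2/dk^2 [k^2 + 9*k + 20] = 2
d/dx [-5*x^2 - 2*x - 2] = -10*x - 2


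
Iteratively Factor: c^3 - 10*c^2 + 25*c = (c - 5)*(c^2 - 5*c) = (c - 5)^2*(c)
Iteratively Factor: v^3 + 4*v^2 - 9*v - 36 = (v - 3)*(v^2 + 7*v + 12) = (v - 3)*(v + 3)*(v + 4)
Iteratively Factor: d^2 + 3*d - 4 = (d + 4)*(d - 1)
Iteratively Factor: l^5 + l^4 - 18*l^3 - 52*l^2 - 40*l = (l)*(l^4 + l^3 - 18*l^2 - 52*l - 40) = l*(l + 2)*(l^3 - l^2 - 16*l - 20) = l*(l - 5)*(l + 2)*(l^2 + 4*l + 4) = l*(l - 5)*(l + 2)^2*(l + 2)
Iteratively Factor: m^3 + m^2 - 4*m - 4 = (m + 1)*(m^2 - 4) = (m + 1)*(m + 2)*(m - 2)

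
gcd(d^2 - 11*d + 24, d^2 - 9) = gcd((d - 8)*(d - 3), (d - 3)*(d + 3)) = d - 3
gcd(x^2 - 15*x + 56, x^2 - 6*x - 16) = x - 8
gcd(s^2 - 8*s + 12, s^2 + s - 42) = s - 6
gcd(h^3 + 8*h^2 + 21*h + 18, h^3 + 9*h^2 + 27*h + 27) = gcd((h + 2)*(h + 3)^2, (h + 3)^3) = h^2 + 6*h + 9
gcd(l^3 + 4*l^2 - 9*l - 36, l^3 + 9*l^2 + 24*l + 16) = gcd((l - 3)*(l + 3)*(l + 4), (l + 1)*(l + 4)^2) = l + 4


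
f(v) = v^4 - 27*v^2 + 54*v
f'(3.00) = 0.00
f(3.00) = 0.00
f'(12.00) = 6318.00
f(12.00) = 17496.00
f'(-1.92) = 129.37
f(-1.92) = -189.62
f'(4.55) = 185.09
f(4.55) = 115.33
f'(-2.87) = 114.42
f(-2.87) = -309.53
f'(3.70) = 56.81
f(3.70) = 17.59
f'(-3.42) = 78.67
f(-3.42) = -363.68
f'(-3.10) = 102.24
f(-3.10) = -334.52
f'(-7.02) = -950.71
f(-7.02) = 718.91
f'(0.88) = 9.21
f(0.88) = 27.21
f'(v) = 4*v^3 - 54*v + 54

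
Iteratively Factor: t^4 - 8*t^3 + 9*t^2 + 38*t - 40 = (t - 4)*(t^3 - 4*t^2 - 7*t + 10) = (t - 4)*(t - 1)*(t^2 - 3*t - 10) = (t - 5)*(t - 4)*(t - 1)*(t + 2)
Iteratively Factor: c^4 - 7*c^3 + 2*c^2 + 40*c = (c - 4)*(c^3 - 3*c^2 - 10*c) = (c - 5)*(c - 4)*(c^2 + 2*c) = (c - 5)*(c - 4)*(c + 2)*(c)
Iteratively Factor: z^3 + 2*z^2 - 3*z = (z - 1)*(z^2 + 3*z) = z*(z - 1)*(z + 3)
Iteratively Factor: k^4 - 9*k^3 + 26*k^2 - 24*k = (k - 2)*(k^3 - 7*k^2 + 12*k) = k*(k - 2)*(k^2 - 7*k + 12) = k*(k - 3)*(k - 2)*(k - 4)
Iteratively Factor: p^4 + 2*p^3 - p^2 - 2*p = (p + 1)*(p^3 + p^2 - 2*p) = p*(p + 1)*(p^2 + p - 2) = p*(p - 1)*(p + 1)*(p + 2)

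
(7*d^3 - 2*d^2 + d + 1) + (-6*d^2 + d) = 7*d^3 - 8*d^2 + 2*d + 1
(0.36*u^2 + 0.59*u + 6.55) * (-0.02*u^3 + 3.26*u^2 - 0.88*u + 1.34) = -0.0072*u^5 + 1.1618*u^4 + 1.4756*u^3 + 21.3162*u^2 - 4.9734*u + 8.777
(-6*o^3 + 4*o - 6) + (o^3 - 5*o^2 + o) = -5*o^3 - 5*o^2 + 5*o - 6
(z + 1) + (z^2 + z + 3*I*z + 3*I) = z^2 + 2*z + 3*I*z + 1 + 3*I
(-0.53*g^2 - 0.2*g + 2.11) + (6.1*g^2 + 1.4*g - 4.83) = 5.57*g^2 + 1.2*g - 2.72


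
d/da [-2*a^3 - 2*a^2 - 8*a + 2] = -6*a^2 - 4*a - 8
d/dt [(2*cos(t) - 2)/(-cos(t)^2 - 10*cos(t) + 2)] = 2*(sin(t)^2 + 2*cos(t) + 7)*sin(t)/(cos(t)^2 + 10*cos(t) - 2)^2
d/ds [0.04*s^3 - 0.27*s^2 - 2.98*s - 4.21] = 0.12*s^2 - 0.54*s - 2.98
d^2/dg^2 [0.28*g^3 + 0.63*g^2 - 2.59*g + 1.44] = 1.68*g + 1.26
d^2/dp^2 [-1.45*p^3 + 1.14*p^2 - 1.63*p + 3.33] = 2.28 - 8.7*p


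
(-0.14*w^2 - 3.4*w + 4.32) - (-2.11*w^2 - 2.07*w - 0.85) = 1.97*w^2 - 1.33*w + 5.17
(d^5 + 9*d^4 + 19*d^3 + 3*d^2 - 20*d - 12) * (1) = d^5 + 9*d^4 + 19*d^3 + 3*d^2 - 20*d - 12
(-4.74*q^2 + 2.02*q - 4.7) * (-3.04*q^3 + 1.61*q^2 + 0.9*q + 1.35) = 14.4096*q^5 - 13.7722*q^4 + 13.2742*q^3 - 12.148*q^2 - 1.503*q - 6.345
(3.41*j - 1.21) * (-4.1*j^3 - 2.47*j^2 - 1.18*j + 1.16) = -13.981*j^4 - 3.4617*j^3 - 1.0351*j^2 + 5.3834*j - 1.4036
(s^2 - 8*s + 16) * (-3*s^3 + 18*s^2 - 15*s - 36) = -3*s^5 + 42*s^4 - 207*s^3 + 372*s^2 + 48*s - 576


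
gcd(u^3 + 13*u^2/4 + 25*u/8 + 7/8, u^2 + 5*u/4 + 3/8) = u + 1/2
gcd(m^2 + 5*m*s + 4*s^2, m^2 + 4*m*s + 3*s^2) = m + s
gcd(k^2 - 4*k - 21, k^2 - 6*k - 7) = k - 7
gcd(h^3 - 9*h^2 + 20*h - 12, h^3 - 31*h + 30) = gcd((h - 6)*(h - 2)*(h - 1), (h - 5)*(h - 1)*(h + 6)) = h - 1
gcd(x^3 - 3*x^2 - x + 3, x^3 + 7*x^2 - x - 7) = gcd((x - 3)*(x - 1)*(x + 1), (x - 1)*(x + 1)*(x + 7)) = x^2 - 1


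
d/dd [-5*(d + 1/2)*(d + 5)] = -10*d - 55/2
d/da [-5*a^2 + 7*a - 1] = 7 - 10*a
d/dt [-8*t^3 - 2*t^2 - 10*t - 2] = -24*t^2 - 4*t - 10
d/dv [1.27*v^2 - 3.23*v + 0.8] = 2.54*v - 3.23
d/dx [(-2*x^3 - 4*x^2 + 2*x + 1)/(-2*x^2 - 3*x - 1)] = (4*x^4 + 12*x^3 + 22*x^2 + 12*x + 1)/(4*x^4 + 12*x^3 + 13*x^2 + 6*x + 1)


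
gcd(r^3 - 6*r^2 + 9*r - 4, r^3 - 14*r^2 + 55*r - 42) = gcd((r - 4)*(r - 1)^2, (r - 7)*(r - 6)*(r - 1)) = r - 1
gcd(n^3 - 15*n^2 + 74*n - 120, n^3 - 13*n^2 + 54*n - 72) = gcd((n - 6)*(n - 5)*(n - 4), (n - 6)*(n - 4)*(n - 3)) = n^2 - 10*n + 24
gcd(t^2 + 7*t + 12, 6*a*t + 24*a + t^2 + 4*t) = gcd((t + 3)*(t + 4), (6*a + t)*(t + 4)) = t + 4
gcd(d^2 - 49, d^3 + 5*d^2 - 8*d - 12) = 1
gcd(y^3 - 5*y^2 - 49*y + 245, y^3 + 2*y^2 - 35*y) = y^2 + 2*y - 35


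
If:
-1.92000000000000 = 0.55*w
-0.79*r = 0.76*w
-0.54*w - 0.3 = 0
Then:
No Solution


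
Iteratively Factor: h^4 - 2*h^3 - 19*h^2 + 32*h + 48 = (h + 4)*(h^3 - 6*h^2 + 5*h + 12) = (h - 3)*(h + 4)*(h^2 - 3*h - 4) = (h - 4)*(h - 3)*(h + 4)*(h + 1)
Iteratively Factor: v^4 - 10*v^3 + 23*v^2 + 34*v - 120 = (v - 5)*(v^3 - 5*v^2 - 2*v + 24) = (v - 5)*(v + 2)*(v^2 - 7*v + 12) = (v - 5)*(v - 4)*(v + 2)*(v - 3)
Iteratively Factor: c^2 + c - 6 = (c - 2)*(c + 3)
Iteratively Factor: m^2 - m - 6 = (m + 2)*(m - 3)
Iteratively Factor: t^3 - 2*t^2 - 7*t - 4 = (t - 4)*(t^2 + 2*t + 1) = (t - 4)*(t + 1)*(t + 1)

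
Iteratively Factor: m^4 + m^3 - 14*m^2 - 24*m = (m - 4)*(m^3 + 5*m^2 + 6*m) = (m - 4)*(m + 3)*(m^2 + 2*m) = (m - 4)*(m + 2)*(m + 3)*(m)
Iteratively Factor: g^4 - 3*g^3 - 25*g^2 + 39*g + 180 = (g + 3)*(g^3 - 6*g^2 - 7*g + 60) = (g - 4)*(g + 3)*(g^2 - 2*g - 15) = (g - 4)*(g + 3)^2*(g - 5)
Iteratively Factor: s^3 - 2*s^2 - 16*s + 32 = (s + 4)*(s^2 - 6*s + 8) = (s - 4)*(s + 4)*(s - 2)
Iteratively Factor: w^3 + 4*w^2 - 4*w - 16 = (w + 2)*(w^2 + 2*w - 8) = (w - 2)*(w + 2)*(w + 4)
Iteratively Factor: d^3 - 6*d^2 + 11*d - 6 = (d - 3)*(d^2 - 3*d + 2) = (d - 3)*(d - 2)*(d - 1)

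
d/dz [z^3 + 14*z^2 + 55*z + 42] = 3*z^2 + 28*z + 55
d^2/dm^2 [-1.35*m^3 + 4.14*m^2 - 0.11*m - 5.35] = 8.28 - 8.1*m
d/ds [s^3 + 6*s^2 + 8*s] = 3*s^2 + 12*s + 8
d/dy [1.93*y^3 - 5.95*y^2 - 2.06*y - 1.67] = 5.79*y^2 - 11.9*y - 2.06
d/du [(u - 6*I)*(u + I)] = 2*u - 5*I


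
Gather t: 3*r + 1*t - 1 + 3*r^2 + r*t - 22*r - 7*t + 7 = 3*r^2 - 19*r + t*(r - 6) + 6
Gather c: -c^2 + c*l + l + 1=-c^2 + c*l + l + 1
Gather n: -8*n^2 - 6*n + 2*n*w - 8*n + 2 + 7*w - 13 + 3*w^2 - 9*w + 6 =-8*n^2 + n*(2*w - 14) + 3*w^2 - 2*w - 5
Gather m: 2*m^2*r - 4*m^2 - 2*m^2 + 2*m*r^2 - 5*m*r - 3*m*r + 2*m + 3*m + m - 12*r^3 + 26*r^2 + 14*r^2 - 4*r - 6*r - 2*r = m^2*(2*r - 6) + m*(2*r^2 - 8*r + 6) - 12*r^3 + 40*r^2 - 12*r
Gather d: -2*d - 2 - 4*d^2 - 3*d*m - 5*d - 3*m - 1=-4*d^2 + d*(-3*m - 7) - 3*m - 3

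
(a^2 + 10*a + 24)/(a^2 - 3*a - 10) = (a^2 + 10*a + 24)/(a^2 - 3*a - 10)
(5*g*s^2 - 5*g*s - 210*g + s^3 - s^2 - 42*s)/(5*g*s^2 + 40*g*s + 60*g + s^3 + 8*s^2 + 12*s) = (s - 7)/(s + 2)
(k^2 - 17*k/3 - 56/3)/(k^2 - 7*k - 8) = (k + 7/3)/(k + 1)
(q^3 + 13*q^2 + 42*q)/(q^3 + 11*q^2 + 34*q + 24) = q*(q + 7)/(q^2 + 5*q + 4)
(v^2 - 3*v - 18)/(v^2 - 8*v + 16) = (v^2 - 3*v - 18)/(v^2 - 8*v + 16)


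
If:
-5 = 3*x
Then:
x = -5/3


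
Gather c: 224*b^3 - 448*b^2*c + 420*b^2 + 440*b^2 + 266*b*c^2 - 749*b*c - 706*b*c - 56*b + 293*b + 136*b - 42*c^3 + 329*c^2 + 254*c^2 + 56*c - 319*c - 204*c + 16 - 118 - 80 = 224*b^3 + 860*b^2 + 373*b - 42*c^3 + c^2*(266*b + 583) + c*(-448*b^2 - 1455*b - 467) - 182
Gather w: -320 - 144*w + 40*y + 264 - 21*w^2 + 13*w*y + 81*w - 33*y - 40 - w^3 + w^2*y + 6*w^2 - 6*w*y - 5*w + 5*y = -w^3 + w^2*(y - 15) + w*(7*y - 68) + 12*y - 96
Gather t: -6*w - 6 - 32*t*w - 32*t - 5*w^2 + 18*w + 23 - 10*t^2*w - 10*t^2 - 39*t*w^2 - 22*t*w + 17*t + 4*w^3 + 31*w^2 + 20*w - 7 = t^2*(-10*w - 10) + t*(-39*w^2 - 54*w - 15) + 4*w^3 + 26*w^2 + 32*w + 10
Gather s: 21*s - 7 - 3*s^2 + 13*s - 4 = -3*s^2 + 34*s - 11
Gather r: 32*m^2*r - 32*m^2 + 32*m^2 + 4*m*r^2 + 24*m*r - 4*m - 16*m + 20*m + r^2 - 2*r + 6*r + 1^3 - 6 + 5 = r^2*(4*m + 1) + r*(32*m^2 + 24*m + 4)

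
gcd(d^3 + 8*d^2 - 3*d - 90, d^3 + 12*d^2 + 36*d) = d + 6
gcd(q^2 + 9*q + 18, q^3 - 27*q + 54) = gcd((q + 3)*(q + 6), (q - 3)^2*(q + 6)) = q + 6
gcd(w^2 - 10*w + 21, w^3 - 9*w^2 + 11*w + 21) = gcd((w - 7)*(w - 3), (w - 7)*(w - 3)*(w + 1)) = w^2 - 10*w + 21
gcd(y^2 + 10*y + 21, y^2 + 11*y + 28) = y + 7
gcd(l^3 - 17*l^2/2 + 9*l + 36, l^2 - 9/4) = l + 3/2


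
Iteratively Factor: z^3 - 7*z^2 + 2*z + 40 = (z - 5)*(z^2 - 2*z - 8) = (z - 5)*(z + 2)*(z - 4)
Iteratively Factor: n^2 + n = (n)*(n + 1)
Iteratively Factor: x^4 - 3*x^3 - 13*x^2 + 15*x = (x + 3)*(x^3 - 6*x^2 + 5*x) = (x - 5)*(x + 3)*(x^2 - x) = x*(x - 5)*(x + 3)*(x - 1)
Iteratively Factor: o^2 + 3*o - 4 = (o + 4)*(o - 1)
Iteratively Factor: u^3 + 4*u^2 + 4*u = (u + 2)*(u^2 + 2*u) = (u + 2)^2*(u)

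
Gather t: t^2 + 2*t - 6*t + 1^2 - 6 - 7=t^2 - 4*t - 12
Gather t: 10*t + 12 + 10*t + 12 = 20*t + 24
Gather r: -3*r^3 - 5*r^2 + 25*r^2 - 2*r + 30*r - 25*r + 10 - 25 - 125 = -3*r^3 + 20*r^2 + 3*r - 140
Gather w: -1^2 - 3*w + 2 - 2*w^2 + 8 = -2*w^2 - 3*w + 9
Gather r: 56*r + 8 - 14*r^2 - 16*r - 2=-14*r^2 + 40*r + 6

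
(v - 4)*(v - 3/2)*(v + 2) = v^3 - 7*v^2/2 - 5*v + 12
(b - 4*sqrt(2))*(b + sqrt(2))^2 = b^3 - 2*sqrt(2)*b^2 - 14*b - 8*sqrt(2)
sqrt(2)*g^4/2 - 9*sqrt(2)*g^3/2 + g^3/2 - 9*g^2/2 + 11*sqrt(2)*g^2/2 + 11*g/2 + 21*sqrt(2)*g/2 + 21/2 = (g - 7)*(g - 3)*(g + sqrt(2)/2)*(sqrt(2)*g/2 + sqrt(2)/2)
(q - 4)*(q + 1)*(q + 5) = q^3 + 2*q^2 - 19*q - 20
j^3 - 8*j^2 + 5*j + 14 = (j - 7)*(j - 2)*(j + 1)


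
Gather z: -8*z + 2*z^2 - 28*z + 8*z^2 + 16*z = 10*z^2 - 20*z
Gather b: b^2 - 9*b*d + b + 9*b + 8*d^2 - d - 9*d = b^2 + b*(10 - 9*d) + 8*d^2 - 10*d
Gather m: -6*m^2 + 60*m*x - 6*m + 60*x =-6*m^2 + m*(60*x - 6) + 60*x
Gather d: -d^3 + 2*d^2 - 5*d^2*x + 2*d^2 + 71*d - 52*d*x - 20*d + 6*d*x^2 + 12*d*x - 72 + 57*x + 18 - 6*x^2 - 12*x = -d^3 + d^2*(4 - 5*x) + d*(6*x^2 - 40*x + 51) - 6*x^2 + 45*x - 54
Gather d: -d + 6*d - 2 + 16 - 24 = 5*d - 10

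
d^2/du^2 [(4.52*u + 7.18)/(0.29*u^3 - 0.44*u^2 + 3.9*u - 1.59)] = (2.280792*u^5 + 3.785544*u^4 - 23.132784*u^3 + 82.073832*u^2 - 73.034244*u + 264.426384)/(0.024389*u^9 - 0.111012*u^8 + 1.152402*u^7 - 3.472181*u^6 + 16.715124*u^5 - 31.790412*u^4 + 77.889087*u^3 - 75.888792*u^2 + 29.57877*u - 4.019679)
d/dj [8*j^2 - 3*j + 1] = 16*j - 3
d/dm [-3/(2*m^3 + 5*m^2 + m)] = 3*(6*m^2 + 10*m + 1)/(m^2*(2*m^2 + 5*m + 1)^2)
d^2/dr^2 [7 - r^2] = -2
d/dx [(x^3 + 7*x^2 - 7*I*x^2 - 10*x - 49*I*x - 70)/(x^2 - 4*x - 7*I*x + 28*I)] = (x^4 + x^3*(-8 - 14*I) + x^2*(-67 + 112*I) + x*(532 + 392*I) + 1092 - 770*I)/(x^4 + x^3*(-8 - 14*I) + x^2*(-33 + 112*I) + x*(392 - 224*I) - 784)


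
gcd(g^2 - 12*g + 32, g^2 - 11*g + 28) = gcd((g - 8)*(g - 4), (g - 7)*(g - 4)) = g - 4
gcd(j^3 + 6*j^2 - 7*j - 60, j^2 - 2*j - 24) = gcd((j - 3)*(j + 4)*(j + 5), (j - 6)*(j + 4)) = j + 4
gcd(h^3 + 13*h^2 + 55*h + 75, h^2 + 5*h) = h + 5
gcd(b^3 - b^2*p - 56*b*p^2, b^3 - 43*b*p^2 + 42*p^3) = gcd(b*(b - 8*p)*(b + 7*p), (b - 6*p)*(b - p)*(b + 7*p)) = b + 7*p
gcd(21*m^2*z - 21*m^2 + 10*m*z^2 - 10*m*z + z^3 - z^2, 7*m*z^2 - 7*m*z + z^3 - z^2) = 7*m*z - 7*m + z^2 - z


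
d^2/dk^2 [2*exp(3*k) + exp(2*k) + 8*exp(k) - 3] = (18*exp(2*k) + 4*exp(k) + 8)*exp(k)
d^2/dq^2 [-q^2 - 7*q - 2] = -2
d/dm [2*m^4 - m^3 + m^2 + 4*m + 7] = 8*m^3 - 3*m^2 + 2*m + 4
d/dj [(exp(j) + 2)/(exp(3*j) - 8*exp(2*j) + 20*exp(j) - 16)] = 2*(-exp(2*j) - exp(j) + 14)*exp(j)/(exp(5*j) - 14*exp(4*j) + 76*exp(3*j) - 200*exp(2*j) + 256*exp(j) - 128)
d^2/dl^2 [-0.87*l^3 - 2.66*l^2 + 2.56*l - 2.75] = -5.22*l - 5.32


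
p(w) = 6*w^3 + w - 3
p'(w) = 18*w^2 + 1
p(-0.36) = -3.64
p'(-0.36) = 3.33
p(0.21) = -2.73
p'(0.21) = 1.79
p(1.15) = 7.28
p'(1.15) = 24.80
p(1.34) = 12.78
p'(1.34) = 33.32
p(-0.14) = -3.16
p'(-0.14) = 1.35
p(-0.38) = -3.71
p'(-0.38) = 3.60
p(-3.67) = -303.26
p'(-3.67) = 243.44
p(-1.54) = -26.45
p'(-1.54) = 43.69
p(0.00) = -3.00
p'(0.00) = 1.00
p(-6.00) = -1305.00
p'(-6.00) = 649.00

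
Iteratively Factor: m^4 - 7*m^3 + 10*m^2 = (m)*(m^3 - 7*m^2 + 10*m) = m*(m - 5)*(m^2 - 2*m) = m^2*(m - 5)*(m - 2)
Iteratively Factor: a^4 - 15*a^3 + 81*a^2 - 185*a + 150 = (a - 3)*(a^3 - 12*a^2 + 45*a - 50) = (a - 5)*(a - 3)*(a^2 - 7*a + 10) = (a - 5)^2*(a - 3)*(a - 2)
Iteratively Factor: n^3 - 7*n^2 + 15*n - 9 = (n - 1)*(n^2 - 6*n + 9) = (n - 3)*(n - 1)*(n - 3)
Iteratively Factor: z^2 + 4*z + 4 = (z + 2)*(z + 2)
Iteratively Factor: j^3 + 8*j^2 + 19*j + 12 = (j + 3)*(j^2 + 5*j + 4) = (j + 3)*(j + 4)*(j + 1)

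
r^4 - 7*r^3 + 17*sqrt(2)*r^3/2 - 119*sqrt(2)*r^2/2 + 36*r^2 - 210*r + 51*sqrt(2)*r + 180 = (r - 6)*(r - 1)*(r + 5*sqrt(2)/2)*(r + 6*sqrt(2))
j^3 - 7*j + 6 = (j - 2)*(j - 1)*(j + 3)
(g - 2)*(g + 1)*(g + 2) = g^3 + g^2 - 4*g - 4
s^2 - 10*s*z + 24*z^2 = (s - 6*z)*(s - 4*z)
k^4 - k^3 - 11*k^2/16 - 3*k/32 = k*(k - 3/2)*(k + 1/4)^2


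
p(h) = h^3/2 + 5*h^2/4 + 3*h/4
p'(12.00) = 246.75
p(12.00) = 1053.00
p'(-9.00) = 99.75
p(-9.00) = -270.00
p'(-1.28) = 0.01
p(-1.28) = 0.04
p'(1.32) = 6.66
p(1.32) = 4.32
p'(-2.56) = 4.18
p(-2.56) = -2.12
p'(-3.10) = 7.42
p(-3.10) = -5.21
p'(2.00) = 11.75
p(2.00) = 10.50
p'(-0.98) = -0.26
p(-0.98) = -0.01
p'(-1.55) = 0.48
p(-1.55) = -0.02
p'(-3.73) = 12.29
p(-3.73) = -11.35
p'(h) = 3*h^2/2 + 5*h/2 + 3/4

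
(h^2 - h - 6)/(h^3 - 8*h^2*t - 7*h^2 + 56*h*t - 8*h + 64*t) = (h^2 - h - 6)/(h^3 - 8*h^2*t - 7*h^2 + 56*h*t - 8*h + 64*t)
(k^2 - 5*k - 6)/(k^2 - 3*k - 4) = (k - 6)/(k - 4)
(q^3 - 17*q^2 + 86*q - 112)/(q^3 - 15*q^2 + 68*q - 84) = (q - 8)/(q - 6)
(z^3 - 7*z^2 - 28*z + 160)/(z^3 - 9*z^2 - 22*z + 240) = (z - 4)/(z - 6)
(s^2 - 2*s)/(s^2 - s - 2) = s/(s + 1)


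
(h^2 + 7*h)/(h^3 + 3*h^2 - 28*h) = 1/(h - 4)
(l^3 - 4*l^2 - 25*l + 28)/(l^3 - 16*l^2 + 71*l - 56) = (l + 4)/(l - 8)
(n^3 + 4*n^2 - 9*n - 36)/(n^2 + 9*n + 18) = (n^2 + n - 12)/(n + 6)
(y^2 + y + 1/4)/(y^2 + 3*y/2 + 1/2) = (y + 1/2)/(y + 1)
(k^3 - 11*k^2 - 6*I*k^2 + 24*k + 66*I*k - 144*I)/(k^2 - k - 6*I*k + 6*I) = (k^2 - 11*k + 24)/(k - 1)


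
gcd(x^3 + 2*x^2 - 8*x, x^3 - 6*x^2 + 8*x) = x^2 - 2*x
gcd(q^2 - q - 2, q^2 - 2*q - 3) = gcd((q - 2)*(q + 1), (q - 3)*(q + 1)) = q + 1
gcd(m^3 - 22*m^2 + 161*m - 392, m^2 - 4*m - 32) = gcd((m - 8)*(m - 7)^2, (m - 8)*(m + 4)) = m - 8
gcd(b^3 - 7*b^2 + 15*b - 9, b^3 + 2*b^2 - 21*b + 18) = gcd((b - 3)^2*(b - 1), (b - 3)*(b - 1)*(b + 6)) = b^2 - 4*b + 3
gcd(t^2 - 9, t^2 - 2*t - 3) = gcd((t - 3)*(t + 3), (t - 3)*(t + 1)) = t - 3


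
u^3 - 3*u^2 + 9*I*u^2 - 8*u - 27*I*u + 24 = (u - 3)*(u + I)*(u + 8*I)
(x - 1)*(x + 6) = x^2 + 5*x - 6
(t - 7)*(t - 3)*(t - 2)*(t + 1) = t^4 - 11*t^3 + 29*t^2 - t - 42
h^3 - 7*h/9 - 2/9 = (h - 1)*(h + 1/3)*(h + 2/3)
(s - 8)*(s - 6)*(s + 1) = s^3 - 13*s^2 + 34*s + 48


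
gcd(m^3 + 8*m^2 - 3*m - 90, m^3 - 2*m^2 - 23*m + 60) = m^2 + 2*m - 15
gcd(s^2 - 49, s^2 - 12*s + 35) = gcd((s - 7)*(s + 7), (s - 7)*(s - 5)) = s - 7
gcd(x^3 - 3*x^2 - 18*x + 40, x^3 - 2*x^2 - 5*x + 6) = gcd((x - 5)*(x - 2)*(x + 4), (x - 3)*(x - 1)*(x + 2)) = 1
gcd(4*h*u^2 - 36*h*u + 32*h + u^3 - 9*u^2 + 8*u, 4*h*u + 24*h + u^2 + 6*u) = 4*h + u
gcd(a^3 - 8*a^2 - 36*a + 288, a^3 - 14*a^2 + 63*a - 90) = a - 6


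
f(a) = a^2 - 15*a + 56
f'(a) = 2*a - 15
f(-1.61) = 82.74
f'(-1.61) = -18.22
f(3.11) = 19.02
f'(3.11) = -8.78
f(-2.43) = 98.35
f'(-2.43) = -19.86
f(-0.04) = 56.60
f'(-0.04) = -15.08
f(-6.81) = 204.53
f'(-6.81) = -28.62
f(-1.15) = 74.57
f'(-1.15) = -17.30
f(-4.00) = 132.00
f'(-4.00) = -23.00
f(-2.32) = 96.18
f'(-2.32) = -19.64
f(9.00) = 2.00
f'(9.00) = 3.00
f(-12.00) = 380.00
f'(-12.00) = -39.00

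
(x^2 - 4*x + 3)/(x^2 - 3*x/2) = 2*(x^2 - 4*x + 3)/(x*(2*x - 3))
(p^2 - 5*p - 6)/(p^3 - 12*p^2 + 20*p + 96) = (p + 1)/(p^2 - 6*p - 16)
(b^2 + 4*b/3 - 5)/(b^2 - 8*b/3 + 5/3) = (b + 3)/(b - 1)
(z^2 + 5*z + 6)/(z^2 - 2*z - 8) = (z + 3)/(z - 4)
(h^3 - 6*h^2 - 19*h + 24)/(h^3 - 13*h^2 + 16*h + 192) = (h - 1)/(h - 8)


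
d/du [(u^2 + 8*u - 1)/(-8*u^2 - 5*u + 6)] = (59*u^2 - 4*u + 43)/(64*u^4 + 80*u^3 - 71*u^2 - 60*u + 36)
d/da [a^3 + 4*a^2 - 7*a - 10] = 3*a^2 + 8*a - 7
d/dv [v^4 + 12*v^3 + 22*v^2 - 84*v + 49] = 4*v^3 + 36*v^2 + 44*v - 84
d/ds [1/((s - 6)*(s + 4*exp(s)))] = ((6 - s)*(s + 4*exp(s)) - (s - 6)^2*(4*exp(s) + 1))/((s - 6)^3*(s + 4*exp(s))^2)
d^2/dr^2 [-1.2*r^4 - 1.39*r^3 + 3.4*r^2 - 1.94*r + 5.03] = -14.4*r^2 - 8.34*r + 6.8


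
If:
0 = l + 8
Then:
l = -8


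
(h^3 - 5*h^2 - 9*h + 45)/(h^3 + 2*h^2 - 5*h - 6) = (h^2 - 8*h + 15)/(h^2 - h - 2)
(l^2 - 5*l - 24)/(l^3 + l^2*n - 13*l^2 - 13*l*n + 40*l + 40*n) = (l + 3)/(l^2 + l*n - 5*l - 5*n)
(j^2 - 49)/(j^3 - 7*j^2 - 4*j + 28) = (j + 7)/(j^2 - 4)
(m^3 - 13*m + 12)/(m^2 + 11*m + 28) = (m^2 - 4*m + 3)/(m + 7)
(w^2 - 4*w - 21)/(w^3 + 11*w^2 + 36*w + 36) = (w - 7)/(w^2 + 8*w + 12)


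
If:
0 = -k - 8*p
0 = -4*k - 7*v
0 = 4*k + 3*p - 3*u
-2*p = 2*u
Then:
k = 0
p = 0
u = 0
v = 0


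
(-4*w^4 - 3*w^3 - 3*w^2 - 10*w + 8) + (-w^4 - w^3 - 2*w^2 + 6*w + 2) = -5*w^4 - 4*w^3 - 5*w^2 - 4*w + 10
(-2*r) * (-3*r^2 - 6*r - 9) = 6*r^3 + 12*r^2 + 18*r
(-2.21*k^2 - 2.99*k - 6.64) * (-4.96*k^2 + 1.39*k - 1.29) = 10.9616*k^4 + 11.7585*k^3 + 31.6292*k^2 - 5.3725*k + 8.5656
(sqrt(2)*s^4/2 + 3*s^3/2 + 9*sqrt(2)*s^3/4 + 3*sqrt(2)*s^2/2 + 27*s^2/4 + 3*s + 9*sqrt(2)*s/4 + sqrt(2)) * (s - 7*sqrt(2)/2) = sqrt(2)*s^5/2 - 2*s^4 + 9*sqrt(2)*s^4/4 - 9*s^3 - 15*sqrt(2)*s^3/4 - 171*sqrt(2)*s^2/8 - 15*s^2/2 - 63*s/4 - 19*sqrt(2)*s/2 - 7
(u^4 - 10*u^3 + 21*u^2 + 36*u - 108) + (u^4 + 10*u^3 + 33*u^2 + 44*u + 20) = 2*u^4 + 54*u^2 + 80*u - 88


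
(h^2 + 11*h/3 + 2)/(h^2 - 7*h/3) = (3*h^2 + 11*h + 6)/(h*(3*h - 7))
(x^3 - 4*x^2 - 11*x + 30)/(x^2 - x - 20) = (x^2 + x - 6)/(x + 4)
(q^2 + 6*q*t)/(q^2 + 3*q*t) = (q + 6*t)/(q + 3*t)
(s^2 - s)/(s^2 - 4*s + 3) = s/(s - 3)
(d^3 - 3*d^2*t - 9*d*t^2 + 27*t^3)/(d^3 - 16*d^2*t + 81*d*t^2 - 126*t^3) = (d^2 - 9*t^2)/(d^2 - 13*d*t + 42*t^2)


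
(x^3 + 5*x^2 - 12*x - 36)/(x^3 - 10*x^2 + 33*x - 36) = (x^2 + 8*x + 12)/(x^2 - 7*x + 12)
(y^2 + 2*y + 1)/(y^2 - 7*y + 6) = (y^2 + 2*y + 1)/(y^2 - 7*y + 6)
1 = 1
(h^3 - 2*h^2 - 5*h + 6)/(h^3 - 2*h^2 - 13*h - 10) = (h^2 - 4*h + 3)/(h^2 - 4*h - 5)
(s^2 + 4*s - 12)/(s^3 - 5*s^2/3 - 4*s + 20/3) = 3*(s + 6)/(3*s^2 + s - 10)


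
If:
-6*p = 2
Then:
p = -1/3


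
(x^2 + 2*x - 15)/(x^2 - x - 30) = (x - 3)/(x - 6)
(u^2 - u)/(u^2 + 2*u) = (u - 1)/(u + 2)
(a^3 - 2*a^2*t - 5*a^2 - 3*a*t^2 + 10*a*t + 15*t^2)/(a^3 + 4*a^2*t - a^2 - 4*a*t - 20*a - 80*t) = (a^2 - 2*a*t - 3*t^2)/(a^2 + 4*a*t + 4*a + 16*t)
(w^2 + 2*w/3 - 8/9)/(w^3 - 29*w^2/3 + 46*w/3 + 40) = (w - 2/3)/(w^2 - 11*w + 30)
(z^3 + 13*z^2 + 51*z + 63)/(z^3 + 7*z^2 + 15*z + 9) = (z + 7)/(z + 1)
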